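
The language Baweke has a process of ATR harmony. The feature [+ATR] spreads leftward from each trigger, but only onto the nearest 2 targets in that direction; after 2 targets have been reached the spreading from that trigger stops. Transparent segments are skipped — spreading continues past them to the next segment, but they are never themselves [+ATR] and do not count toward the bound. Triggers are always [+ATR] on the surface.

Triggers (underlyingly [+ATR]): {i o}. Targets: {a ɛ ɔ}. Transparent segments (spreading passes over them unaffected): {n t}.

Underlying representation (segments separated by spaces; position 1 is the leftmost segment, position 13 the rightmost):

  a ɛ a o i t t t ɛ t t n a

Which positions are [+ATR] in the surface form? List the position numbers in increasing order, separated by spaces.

2 3 4 5

From /o/ at 4 leftward: 3 /a/ → [+ATR]; 2 /ɛ/ → [+ATR]; bound reached.
From /i/ at 5 leftward: 4 /o/ is itself a trigger — this domain ends here.
Targets with no active source: positions 1 9 13 stay [-ATR].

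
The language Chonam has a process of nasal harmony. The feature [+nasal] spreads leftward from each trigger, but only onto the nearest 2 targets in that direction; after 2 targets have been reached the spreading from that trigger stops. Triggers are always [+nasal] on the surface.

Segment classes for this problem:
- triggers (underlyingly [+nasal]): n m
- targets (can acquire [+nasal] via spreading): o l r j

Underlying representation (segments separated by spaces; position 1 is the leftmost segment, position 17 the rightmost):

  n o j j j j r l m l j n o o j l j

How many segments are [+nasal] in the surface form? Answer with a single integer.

From /n/ at 1 leftward: word edge.
From /m/ at 9 leftward: 8 /l/ → [+nasal]; 7 /r/ → [+nasal]; bound reached.
From /n/ at 12 leftward: 11 /j/ → [+nasal]; 10 /l/ → [+nasal]; bound reached.
Targets with no active source: positions 2 3 4 5 6 13 14 15 16 17 stay [-nasal].
[+nasal] positions on the surface: 1 7 8 9 10 11 12.

7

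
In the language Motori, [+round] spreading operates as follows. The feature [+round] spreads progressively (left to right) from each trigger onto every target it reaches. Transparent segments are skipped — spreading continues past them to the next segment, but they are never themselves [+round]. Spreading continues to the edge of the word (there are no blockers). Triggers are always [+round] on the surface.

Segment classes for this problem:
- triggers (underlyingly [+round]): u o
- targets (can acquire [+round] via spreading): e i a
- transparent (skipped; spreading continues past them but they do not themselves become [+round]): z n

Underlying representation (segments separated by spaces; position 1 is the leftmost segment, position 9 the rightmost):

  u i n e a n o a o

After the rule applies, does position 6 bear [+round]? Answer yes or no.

From /u/ at 1 rightward: 2 /i/ → [+round]; 3 /n/ transparent; 4 /e/ → [+round]; 5 /a/ → [+round]; 6 /n/ transparent; 7 /o/ is itself a trigger — this domain ends here.
From /o/ at 7 rightward: 8 /a/ → [+round]; 9 /o/ is itself a trigger — this domain ends here.
From /o/ at 9 rightward: word edge.
[+round] positions on the surface: 1 2 4 5 7 8 9.

no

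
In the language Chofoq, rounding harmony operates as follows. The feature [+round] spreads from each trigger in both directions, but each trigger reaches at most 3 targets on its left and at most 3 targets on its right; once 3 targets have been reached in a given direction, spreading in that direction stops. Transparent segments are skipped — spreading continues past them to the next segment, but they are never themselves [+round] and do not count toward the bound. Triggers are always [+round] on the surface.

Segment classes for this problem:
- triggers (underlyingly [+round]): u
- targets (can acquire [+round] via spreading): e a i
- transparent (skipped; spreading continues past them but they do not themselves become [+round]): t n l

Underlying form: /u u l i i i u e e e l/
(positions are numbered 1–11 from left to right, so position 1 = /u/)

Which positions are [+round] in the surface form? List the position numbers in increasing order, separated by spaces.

From /u/ at 1 rightward: 2 /u/ is itself a trigger — this domain ends here.
From /u/ at 1 leftward: word edge.
From /u/ at 2 rightward: 3 /l/ transparent; 4 /i/ → [+round]; 5 /i/ → [+round]; 6 /i/ → [+round]; bound reached.
From /u/ at 2 leftward: 1 /u/ is itself a trigger — this domain ends here.
From /u/ at 7 rightward: 8 /e/ → [+round]; 9 /e/ → [+round]; 10 /e/ → [+round]; bound reached.
From /u/ at 7 leftward: 6 /i/ → [+round]; 5 /i/ → [+round]; 4 /i/ → [+round]; bound reached.

1 2 4 5 6 7 8 9 10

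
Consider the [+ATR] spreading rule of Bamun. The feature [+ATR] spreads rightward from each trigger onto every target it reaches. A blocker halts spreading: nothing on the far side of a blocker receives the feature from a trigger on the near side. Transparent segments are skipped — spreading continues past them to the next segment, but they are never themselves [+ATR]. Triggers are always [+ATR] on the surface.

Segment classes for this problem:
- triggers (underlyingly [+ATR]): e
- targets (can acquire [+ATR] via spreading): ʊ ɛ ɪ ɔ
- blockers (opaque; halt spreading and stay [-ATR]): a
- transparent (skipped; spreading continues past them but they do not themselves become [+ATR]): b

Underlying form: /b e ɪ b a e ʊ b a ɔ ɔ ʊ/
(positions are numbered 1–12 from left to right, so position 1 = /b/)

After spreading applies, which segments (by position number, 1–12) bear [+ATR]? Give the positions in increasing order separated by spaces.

2 3 6 7

From /e/ at 2 rightward: 3 /ɪ/ → [+ATR]; 4 /b/ transparent; 5 /a/ blocks.
From /e/ at 6 rightward: 7 /ʊ/ → [+ATR]; 8 /b/ transparent; 9 /a/ blocks.
Targets with no active source: positions 10 11 12 stay [-ATR].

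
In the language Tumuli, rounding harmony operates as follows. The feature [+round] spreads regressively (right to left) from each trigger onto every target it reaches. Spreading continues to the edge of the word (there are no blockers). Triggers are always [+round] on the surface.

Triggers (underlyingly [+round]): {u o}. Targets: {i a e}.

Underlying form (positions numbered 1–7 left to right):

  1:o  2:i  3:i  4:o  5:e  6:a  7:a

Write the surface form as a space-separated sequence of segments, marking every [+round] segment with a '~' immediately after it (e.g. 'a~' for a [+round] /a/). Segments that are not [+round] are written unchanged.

From /o/ at 1 leftward: word edge.
From /o/ at 4 leftward: 3 /i/ → [+round]; 2 /i/ → [+round]; 1 /o/ is itself a trigger — this domain ends here.
Targets with no active source: positions 5 6 7 stay [-round].
[+round] positions on the surface: 1 2 3 4.

o~ i~ i~ o~ e a a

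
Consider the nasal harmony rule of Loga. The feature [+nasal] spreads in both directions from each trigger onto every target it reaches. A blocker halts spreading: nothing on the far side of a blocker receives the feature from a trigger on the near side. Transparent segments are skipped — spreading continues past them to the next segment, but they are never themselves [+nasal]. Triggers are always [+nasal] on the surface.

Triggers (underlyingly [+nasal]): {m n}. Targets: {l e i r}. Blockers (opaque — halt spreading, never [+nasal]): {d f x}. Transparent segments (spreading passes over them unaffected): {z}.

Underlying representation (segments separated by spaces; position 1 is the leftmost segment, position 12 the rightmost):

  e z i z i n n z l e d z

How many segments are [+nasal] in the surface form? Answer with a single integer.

7

From /n/ at 6 rightward: 7 /n/ is itself a trigger — this domain ends here.
From /n/ at 6 leftward: 5 /i/ → [+nasal]; 4 /z/ transparent; 3 /i/ → [+nasal]; 2 /z/ transparent; 1 /e/ → [+nasal]; word edge.
From /n/ at 7 rightward: 8 /z/ transparent; 9 /l/ → [+nasal]; 10 /e/ → [+nasal]; 11 /d/ blocks.
From /n/ at 7 leftward: 6 /n/ is itself a trigger — this domain ends here.
[+nasal] positions on the surface: 1 3 5 6 7 9 10.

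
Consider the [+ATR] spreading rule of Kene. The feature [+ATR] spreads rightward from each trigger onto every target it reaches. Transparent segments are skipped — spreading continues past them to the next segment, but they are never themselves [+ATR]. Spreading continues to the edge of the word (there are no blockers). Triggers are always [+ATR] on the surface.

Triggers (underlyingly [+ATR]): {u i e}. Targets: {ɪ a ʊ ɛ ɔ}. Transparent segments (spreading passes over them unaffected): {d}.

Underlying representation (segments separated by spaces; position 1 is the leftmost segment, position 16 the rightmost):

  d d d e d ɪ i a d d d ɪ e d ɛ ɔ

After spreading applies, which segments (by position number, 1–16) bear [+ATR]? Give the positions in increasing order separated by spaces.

4 6 7 8 12 13 15 16

From /e/ at 4 rightward: 5 /d/ transparent; 6 /ɪ/ → [+ATR]; 7 /i/ is itself a trigger — this domain ends here.
From /i/ at 7 rightward: 8 /a/ → [+ATR]; 9 /d/ transparent; 10 /d/ transparent; 11 /d/ transparent; 12 /ɪ/ → [+ATR]; 13 /e/ is itself a trigger — this domain ends here.
From /e/ at 13 rightward: 14 /d/ transparent; 15 /ɛ/ → [+ATR]; 16 /ɔ/ → [+ATR]; word edge.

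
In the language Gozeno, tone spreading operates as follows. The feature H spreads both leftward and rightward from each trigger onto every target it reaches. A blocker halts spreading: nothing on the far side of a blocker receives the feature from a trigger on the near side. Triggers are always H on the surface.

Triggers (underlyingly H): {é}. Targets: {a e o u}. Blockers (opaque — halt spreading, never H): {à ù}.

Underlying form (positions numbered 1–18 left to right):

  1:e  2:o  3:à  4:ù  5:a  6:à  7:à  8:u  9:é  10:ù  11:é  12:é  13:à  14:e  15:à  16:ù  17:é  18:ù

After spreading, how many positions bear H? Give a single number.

From /é/ at 9 rightward: 10 /ù/ blocks.
From /é/ at 9 leftward: 8 /u/ → H; 7 /à/ blocks.
From /é/ at 11 rightward: 12 /é/ is itself a trigger — this domain ends here.
From /é/ at 11 leftward: 10 /ù/ blocks.
From /é/ at 12 rightward: 13 /à/ blocks.
From /é/ at 12 leftward: 11 /é/ is itself a trigger — this domain ends here.
From /é/ at 17 rightward: 18 /ù/ blocks.
From /é/ at 17 leftward: 16 /ù/ blocks.
Targets with no active source: positions 1 2 5 14 stay [-high tone].
H positions on the surface: 8 9 11 12 17.

5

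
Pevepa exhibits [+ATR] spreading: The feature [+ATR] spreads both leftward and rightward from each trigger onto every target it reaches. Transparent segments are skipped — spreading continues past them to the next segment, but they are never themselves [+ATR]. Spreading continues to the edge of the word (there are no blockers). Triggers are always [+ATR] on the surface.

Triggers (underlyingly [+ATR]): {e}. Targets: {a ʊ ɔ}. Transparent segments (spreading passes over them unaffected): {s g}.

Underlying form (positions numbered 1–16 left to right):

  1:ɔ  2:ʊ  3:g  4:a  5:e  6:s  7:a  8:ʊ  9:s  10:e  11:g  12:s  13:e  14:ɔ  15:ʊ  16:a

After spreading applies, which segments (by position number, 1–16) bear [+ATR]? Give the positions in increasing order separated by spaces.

1 2 4 5 7 8 10 13 14 15 16

From /e/ at 5 rightward: 6 /s/ transparent; 7 /a/ → [+ATR]; 8 /ʊ/ → [+ATR]; 9 /s/ transparent; 10 /e/ is itself a trigger — this domain ends here.
From /e/ at 5 leftward: 4 /a/ → [+ATR]; 3 /g/ transparent; 2 /ʊ/ → [+ATR]; 1 /ɔ/ → [+ATR]; word edge.
From /e/ at 10 rightward: 11 /g/ transparent; 12 /s/ transparent; 13 /e/ is itself a trigger — this domain ends here.
From /e/ at 10 leftward: 9 /s/ transparent; 8 /ʊ/ → [+ATR]; 7 /a/ → [+ATR]; 6 /s/ transparent; 5 /e/ is itself a trigger — this domain ends here.
From /e/ at 13 rightward: 14 /ɔ/ → [+ATR]; 15 /ʊ/ → [+ATR]; 16 /a/ → [+ATR]; word edge.
From /e/ at 13 leftward: 12 /s/ transparent; 11 /g/ transparent; 10 /e/ is itself a trigger — this domain ends here.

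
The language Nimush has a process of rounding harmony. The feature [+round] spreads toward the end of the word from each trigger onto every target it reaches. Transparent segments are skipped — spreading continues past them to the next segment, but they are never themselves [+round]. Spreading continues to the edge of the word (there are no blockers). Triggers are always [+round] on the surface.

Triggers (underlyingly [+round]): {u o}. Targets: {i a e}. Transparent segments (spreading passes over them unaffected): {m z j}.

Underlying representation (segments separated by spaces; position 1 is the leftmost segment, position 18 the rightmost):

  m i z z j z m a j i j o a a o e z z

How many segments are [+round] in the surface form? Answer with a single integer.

From /o/ at 12 rightward: 13 /a/ → [+round]; 14 /a/ → [+round]; 15 /o/ is itself a trigger — this domain ends here.
From /o/ at 15 rightward: 16 /e/ → [+round]; 17 /z/ transparent; 18 /z/ transparent; word edge.
Targets with no active source: positions 2 8 10 stay [-round].
[+round] positions on the surface: 12 13 14 15 16.

5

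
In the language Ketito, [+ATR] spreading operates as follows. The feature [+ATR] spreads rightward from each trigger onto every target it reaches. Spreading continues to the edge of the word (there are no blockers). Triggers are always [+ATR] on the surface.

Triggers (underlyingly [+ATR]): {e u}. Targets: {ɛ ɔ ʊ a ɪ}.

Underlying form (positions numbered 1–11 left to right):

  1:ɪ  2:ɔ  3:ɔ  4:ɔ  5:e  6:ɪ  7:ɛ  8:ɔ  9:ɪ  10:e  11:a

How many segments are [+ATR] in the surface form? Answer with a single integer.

From /e/ at 5 rightward: 6 /ɪ/ → [+ATR]; 7 /ɛ/ → [+ATR]; 8 /ɔ/ → [+ATR]; 9 /ɪ/ → [+ATR]; 10 /e/ is itself a trigger — this domain ends here.
From /e/ at 10 rightward: 11 /a/ → [+ATR]; word edge.
Targets with no active source: positions 1 2 3 4 stay [-ATR].
[+ATR] positions on the surface: 5 6 7 8 9 10 11.

7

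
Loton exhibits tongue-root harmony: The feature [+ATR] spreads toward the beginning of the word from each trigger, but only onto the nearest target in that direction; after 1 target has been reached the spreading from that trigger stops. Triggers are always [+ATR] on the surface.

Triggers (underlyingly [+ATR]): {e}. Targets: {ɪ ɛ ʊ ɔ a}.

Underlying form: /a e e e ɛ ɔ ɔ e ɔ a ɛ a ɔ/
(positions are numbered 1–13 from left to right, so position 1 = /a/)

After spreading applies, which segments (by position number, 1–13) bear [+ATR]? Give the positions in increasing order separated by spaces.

1 2 3 4 7 8

From /e/ at 2 leftward: 1 /a/ → [+ATR]; bound reached.
From /e/ at 3 leftward: 2 /e/ is itself a trigger — this domain ends here.
From /e/ at 4 leftward: 3 /e/ is itself a trigger — this domain ends here.
From /e/ at 8 leftward: 7 /ɔ/ → [+ATR]; bound reached.
Targets with no active source: positions 5 6 9 10 11 12 13 stay [-ATR].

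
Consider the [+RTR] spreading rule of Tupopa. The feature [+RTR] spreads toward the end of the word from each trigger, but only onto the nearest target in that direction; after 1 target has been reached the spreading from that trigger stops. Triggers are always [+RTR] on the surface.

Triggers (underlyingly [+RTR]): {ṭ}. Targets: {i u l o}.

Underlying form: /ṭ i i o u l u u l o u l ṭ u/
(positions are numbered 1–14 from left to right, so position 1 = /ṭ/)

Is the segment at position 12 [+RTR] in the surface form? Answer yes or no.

From /ṭ/ at 1 rightward: 2 /i/ → [+RTR]; bound reached.
From /ṭ/ at 13 rightward: 14 /u/ → [+RTR]; bound reached.
Targets with no active source: positions 3 4 5 6 7 8 9 10 11 12 stay [-emphatic].
[+RTR] positions on the surface: 1 2 13 14.

no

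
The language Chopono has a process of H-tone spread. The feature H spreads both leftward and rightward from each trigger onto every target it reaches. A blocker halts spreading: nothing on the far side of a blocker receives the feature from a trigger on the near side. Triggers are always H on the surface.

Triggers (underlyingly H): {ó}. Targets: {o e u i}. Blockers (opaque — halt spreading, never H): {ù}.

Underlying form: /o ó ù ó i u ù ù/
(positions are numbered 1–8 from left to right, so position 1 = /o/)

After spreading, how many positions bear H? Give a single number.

5

From /ó/ at 2 rightward: 3 /ù/ blocks.
From /ó/ at 2 leftward: 1 /o/ → H; word edge.
From /ó/ at 4 rightward: 5 /i/ → H; 6 /u/ → H; 7 /ù/ blocks.
From /ó/ at 4 leftward: 3 /ù/ blocks.
H positions on the surface: 1 2 4 5 6.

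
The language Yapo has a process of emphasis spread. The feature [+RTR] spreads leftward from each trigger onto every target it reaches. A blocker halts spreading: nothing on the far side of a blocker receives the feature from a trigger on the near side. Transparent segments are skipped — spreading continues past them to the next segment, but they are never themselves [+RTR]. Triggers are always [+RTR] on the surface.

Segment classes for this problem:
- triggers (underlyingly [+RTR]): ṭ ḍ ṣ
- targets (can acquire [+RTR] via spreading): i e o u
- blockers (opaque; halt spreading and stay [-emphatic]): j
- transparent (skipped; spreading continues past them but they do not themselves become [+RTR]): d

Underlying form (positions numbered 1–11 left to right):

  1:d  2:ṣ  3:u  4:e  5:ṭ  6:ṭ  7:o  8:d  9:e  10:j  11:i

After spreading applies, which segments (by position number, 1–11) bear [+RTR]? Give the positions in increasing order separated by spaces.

From /ṣ/ at 2 leftward: 1 /d/ transparent; word edge.
From /ṭ/ at 5 leftward: 4 /e/ → [+RTR]; 3 /u/ → [+RTR]; 2 /ṣ/ is itself a trigger — this domain ends here.
From /ṭ/ at 6 leftward: 5 /ṭ/ is itself a trigger — this domain ends here.
Targets with no active source: positions 7 9 11 stay [-emphatic].

2 3 4 5 6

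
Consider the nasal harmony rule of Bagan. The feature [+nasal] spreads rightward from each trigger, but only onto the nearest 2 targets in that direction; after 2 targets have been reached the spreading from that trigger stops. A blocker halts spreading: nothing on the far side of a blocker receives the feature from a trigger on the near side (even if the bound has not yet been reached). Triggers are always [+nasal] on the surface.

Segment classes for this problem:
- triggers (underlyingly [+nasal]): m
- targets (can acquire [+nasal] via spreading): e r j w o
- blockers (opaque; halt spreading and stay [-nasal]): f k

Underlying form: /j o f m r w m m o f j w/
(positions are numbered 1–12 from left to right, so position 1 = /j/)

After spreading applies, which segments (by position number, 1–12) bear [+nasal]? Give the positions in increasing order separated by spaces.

From /m/ at 4 rightward: 5 /r/ → [+nasal]; 6 /w/ → [+nasal]; bound reached.
From /m/ at 7 rightward: 8 /m/ is itself a trigger — this domain ends here.
From /m/ at 8 rightward: 9 /o/ → [+nasal]; 10 /f/ blocks.
Targets with no active source: positions 1 2 11 12 stay [-nasal].

4 5 6 7 8 9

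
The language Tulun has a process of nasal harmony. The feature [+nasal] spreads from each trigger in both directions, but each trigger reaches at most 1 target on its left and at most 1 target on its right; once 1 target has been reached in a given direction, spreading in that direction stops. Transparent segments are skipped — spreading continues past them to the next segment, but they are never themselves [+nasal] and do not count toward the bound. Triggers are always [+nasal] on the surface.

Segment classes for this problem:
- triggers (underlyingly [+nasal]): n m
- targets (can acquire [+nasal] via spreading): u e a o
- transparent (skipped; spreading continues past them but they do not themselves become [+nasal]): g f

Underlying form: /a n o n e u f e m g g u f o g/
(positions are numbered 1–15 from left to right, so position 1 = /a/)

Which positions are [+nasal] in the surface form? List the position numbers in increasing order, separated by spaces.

From /n/ at 2 rightward: 3 /o/ → [+nasal]; bound reached.
From /n/ at 2 leftward: 1 /a/ → [+nasal]; bound reached.
From /n/ at 4 rightward: 5 /e/ → [+nasal]; bound reached.
From /n/ at 4 leftward: 3 /o/ → [+nasal]; bound reached.
From /m/ at 9 rightward: 10 /g/ transparent; 11 /g/ transparent; 12 /u/ → [+nasal]; bound reached.
From /m/ at 9 leftward: 8 /e/ → [+nasal]; bound reached.
Targets with no active source: positions 6 14 stay [-nasal].

1 2 3 4 5 8 9 12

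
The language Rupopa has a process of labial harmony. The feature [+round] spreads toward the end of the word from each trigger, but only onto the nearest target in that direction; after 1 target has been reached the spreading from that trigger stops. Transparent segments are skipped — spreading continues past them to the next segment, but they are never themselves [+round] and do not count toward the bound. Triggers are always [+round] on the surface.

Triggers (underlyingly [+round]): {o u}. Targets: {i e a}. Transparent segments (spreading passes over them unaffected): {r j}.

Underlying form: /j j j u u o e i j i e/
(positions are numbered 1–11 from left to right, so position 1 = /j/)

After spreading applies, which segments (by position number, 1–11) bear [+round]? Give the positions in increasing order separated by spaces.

4 5 6 7

From /u/ at 4 rightward: 5 /u/ is itself a trigger — this domain ends here.
From /u/ at 5 rightward: 6 /o/ is itself a trigger — this domain ends here.
From /o/ at 6 rightward: 7 /e/ → [+round]; bound reached.
Targets with no active source: positions 8 10 11 stay [-round].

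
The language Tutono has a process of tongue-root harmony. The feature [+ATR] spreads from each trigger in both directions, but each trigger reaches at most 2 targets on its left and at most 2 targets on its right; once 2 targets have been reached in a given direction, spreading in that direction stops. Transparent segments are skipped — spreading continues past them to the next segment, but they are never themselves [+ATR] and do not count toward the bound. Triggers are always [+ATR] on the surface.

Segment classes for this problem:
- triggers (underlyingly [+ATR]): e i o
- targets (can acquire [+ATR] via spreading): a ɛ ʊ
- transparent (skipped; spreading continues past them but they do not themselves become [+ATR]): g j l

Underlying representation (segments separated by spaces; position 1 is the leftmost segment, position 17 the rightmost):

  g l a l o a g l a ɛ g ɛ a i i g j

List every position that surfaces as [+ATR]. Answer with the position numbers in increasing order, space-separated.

From /o/ at 5 rightward: 6 /a/ → [+ATR]; 7 /g/ transparent; 8 /l/ transparent; 9 /a/ → [+ATR]; bound reached.
From /o/ at 5 leftward: 4 /l/ transparent; 3 /a/ → [+ATR]; 2 /l/ transparent; 1 /g/ transparent; word edge.
From /i/ at 14 rightward: 15 /i/ is itself a trigger — this domain ends here.
From /i/ at 14 leftward: 13 /a/ → [+ATR]; 12 /ɛ/ → [+ATR]; bound reached.
From /i/ at 15 rightward: 16 /g/ transparent; 17 /j/ transparent; word edge.
From /i/ at 15 leftward: 14 /i/ is itself a trigger — this domain ends here.
Target with no active source: position 10 stays [-ATR].

3 5 6 9 12 13 14 15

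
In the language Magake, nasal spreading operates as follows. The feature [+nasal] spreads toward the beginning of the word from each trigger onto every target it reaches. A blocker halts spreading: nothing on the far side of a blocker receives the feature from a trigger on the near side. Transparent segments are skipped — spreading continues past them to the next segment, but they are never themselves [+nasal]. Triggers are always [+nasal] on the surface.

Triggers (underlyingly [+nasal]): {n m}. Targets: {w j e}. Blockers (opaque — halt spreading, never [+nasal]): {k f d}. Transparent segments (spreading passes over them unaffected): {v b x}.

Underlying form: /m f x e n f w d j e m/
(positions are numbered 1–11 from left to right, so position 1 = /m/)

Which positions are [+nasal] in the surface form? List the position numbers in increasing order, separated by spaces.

From /m/ at 1 leftward: word edge.
From /n/ at 5 leftward: 4 /e/ → [+nasal]; 3 /x/ transparent; 2 /f/ blocks.
From /m/ at 11 leftward: 10 /e/ → [+nasal]; 9 /j/ → [+nasal]; 8 /d/ blocks.
Target with no active source: position 7 stays [-nasal].

1 4 5 9 10 11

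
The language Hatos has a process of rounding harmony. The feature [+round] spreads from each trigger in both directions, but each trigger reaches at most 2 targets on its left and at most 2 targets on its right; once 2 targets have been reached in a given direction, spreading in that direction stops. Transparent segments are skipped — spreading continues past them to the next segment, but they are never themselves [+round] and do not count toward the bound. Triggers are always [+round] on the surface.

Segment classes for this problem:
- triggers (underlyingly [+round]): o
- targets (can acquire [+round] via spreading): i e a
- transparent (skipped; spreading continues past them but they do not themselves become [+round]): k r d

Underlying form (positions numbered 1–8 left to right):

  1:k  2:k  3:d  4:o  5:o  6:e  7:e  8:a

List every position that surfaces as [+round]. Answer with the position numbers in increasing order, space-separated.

From /o/ at 4 rightward: 5 /o/ is itself a trigger — this domain ends here.
From /o/ at 4 leftward: 3 /d/ transparent; 2 /k/ transparent; 1 /k/ transparent; word edge.
From /o/ at 5 rightward: 6 /e/ → [+round]; 7 /e/ → [+round]; bound reached.
From /o/ at 5 leftward: 4 /o/ is itself a trigger — this domain ends here.
Target with no active source: position 8 stays [-round].

4 5 6 7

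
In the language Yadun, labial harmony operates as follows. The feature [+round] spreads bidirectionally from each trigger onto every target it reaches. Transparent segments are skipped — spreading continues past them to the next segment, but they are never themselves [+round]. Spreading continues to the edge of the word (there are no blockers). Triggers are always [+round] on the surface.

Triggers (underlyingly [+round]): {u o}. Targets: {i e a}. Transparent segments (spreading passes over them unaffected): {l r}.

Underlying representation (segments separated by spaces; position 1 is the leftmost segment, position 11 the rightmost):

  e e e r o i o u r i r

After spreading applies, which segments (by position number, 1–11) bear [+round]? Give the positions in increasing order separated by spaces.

From /o/ at 5 rightward: 6 /i/ → [+round]; 7 /o/ is itself a trigger — this domain ends here.
From /o/ at 5 leftward: 4 /r/ transparent; 3 /e/ → [+round]; 2 /e/ → [+round]; 1 /e/ → [+round]; word edge.
From /o/ at 7 rightward: 8 /u/ is itself a trigger — this domain ends here.
From /o/ at 7 leftward: 6 /i/ → [+round]; 5 /o/ is itself a trigger — this domain ends here.
From /u/ at 8 rightward: 9 /r/ transparent; 10 /i/ → [+round]; 11 /r/ transparent; word edge.
From /u/ at 8 leftward: 7 /o/ is itself a trigger — this domain ends here.

1 2 3 5 6 7 8 10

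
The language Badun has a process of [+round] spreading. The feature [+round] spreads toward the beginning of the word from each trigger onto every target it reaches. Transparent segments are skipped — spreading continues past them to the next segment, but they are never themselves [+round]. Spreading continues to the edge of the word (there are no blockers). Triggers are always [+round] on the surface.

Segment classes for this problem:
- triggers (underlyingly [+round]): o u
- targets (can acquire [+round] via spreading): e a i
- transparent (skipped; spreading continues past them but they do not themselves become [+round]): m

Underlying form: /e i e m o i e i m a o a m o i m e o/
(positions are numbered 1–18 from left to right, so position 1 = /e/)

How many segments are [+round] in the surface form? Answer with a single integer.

14

From /o/ at 5 leftward: 4 /m/ transparent; 3 /e/ → [+round]; 2 /i/ → [+round]; 1 /e/ → [+round]; word edge.
From /o/ at 11 leftward: 10 /a/ → [+round]; 9 /m/ transparent; 8 /i/ → [+round]; 7 /e/ → [+round]; 6 /i/ → [+round]; 5 /o/ is itself a trigger — this domain ends here.
From /o/ at 14 leftward: 13 /m/ transparent; 12 /a/ → [+round]; 11 /o/ is itself a trigger — this domain ends here.
From /o/ at 18 leftward: 17 /e/ → [+round]; 16 /m/ transparent; 15 /i/ → [+round]; 14 /o/ is itself a trigger — this domain ends here.
[+round] positions on the surface: 1 2 3 5 6 7 8 10 11 12 14 15 17 18.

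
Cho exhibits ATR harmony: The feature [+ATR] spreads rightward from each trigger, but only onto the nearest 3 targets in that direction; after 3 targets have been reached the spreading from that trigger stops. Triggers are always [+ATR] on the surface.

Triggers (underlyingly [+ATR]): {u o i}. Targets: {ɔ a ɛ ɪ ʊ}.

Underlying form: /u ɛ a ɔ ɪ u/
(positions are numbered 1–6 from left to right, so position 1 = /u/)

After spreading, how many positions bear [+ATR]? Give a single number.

5

From /u/ at 1 rightward: 2 /ɛ/ → [+ATR]; 3 /a/ → [+ATR]; 4 /ɔ/ → [+ATR]; bound reached.
From /u/ at 6 rightward: word edge.
Target with no active source: position 5 stays [-ATR].
[+ATR] positions on the surface: 1 2 3 4 6.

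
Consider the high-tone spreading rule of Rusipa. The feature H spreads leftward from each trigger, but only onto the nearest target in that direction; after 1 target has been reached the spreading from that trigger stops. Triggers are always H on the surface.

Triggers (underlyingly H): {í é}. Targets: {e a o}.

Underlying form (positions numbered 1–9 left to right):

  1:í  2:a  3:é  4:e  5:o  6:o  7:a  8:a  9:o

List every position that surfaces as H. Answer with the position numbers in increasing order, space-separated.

1 2 3

From /í/ at 1 leftward: word edge.
From /é/ at 3 leftward: 2 /a/ → H; bound reached.
Targets with no active source: positions 4 5 6 7 8 9 stay [-high tone].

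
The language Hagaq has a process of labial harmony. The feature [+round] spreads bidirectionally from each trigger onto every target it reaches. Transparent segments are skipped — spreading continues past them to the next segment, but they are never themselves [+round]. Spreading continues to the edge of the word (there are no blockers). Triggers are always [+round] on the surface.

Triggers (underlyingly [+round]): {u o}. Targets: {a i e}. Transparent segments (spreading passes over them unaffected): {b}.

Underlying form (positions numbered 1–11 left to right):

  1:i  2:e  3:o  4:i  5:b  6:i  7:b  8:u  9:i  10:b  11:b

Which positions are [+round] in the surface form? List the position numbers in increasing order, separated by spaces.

1 2 3 4 6 8 9

From /o/ at 3 rightward: 4 /i/ → [+round]; 5 /b/ transparent; 6 /i/ → [+round]; 7 /b/ transparent; 8 /u/ is itself a trigger — this domain ends here.
From /o/ at 3 leftward: 2 /e/ → [+round]; 1 /i/ → [+round]; word edge.
From /u/ at 8 rightward: 9 /i/ → [+round]; 10 /b/ transparent; 11 /b/ transparent; word edge.
From /u/ at 8 leftward: 7 /b/ transparent; 6 /i/ → [+round]; 5 /b/ transparent; 4 /i/ → [+round]; 3 /o/ is itself a trigger — this domain ends here.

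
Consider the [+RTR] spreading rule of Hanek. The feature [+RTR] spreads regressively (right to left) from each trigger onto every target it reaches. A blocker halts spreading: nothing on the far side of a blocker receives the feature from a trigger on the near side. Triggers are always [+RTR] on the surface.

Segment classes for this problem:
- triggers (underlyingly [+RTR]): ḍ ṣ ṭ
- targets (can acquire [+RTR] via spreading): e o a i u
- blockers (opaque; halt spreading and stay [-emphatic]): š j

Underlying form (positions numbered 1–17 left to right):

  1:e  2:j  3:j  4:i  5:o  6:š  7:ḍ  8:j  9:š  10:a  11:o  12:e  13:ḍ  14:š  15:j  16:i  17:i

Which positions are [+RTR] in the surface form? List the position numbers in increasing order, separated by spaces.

From /ḍ/ at 7 leftward: 6 /š/ blocks.
From /ḍ/ at 13 leftward: 12 /e/ → [+RTR]; 11 /o/ → [+RTR]; 10 /a/ → [+RTR]; 9 /š/ blocks.
Targets with no active source: positions 1 4 5 16 17 stay [-emphatic].

7 10 11 12 13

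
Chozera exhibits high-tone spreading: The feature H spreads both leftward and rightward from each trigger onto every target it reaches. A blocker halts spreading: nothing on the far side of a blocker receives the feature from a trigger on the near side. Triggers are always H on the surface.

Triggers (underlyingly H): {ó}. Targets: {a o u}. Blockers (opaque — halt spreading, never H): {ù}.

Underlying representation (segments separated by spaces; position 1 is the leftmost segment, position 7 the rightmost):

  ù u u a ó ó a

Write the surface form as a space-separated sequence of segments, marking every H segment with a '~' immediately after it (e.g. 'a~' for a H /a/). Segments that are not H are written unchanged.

ù u~ u~ a~ ó~ ó~ a~

From /ó/ at 5 rightward: 6 /ó/ is itself a trigger — this domain ends here.
From /ó/ at 5 leftward: 4 /a/ → H; 3 /u/ → H; 2 /u/ → H; 1 /ù/ blocks.
From /ó/ at 6 rightward: 7 /a/ → H; word edge.
From /ó/ at 6 leftward: 5 /ó/ is itself a trigger — this domain ends here.
H positions on the surface: 2 3 4 5 6 7.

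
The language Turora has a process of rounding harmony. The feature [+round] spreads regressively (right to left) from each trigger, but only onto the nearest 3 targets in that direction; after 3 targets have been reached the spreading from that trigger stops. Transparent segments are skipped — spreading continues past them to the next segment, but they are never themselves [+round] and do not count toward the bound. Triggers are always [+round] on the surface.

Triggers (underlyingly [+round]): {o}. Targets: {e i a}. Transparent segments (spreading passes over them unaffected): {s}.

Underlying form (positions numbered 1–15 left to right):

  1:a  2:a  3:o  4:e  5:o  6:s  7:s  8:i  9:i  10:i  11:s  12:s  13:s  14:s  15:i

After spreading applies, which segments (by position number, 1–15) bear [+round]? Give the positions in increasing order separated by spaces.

From /o/ at 3 leftward: 2 /a/ → [+round]; 1 /a/ → [+round]; word edge.
From /o/ at 5 leftward: 4 /e/ → [+round]; 3 /o/ is itself a trigger — this domain ends here.
Targets with no active source: positions 8 9 10 15 stay [-round].

1 2 3 4 5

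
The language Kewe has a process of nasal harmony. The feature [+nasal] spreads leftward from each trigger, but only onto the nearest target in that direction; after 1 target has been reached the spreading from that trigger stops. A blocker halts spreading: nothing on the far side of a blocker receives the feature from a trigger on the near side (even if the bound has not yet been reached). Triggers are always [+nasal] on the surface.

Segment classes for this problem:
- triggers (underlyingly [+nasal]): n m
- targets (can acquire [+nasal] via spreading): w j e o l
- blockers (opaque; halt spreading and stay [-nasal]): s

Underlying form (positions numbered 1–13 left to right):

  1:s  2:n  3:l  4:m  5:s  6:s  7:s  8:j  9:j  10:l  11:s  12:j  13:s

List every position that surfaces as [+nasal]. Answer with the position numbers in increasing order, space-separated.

From /n/ at 2 leftward: 1 /s/ blocks.
From /m/ at 4 leftward: 3 /l/ → [+nasal]; bound reached.
Targets with no active source: positions 8 9 10 12 stay [-nasal].

2 3 4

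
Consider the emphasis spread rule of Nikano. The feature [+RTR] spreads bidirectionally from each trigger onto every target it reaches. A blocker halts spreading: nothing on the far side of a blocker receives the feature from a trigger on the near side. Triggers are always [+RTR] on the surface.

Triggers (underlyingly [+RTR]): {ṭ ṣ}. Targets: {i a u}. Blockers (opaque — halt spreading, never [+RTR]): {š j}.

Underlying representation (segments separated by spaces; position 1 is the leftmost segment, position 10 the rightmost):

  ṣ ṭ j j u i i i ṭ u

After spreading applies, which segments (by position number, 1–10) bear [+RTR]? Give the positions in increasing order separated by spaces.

From /ṣ/ at 1 rightward: 2 /ṭ/ is itself a trigger — this domain ends here.
From /ṣ/ at 1 leftward: word edge.
From /ṭ/ at 2 rightward: 3 /j/ blocks.
From /ṭ/ at 2 leftward: 1 /ṣ/ is itself a trigger — this domain ends here.
From /ṭ/ at 9 rightward: 10 /u/ → [+RTR]; word edge.
From /ṭ/ at 9 leftward: 8 /i/ → [+RTR]; 7 /i/ → [+RTR]; 6 /i/ → [+RTR]; 5 /u/ → [+RTR]; 4 /j/ blocks.

1 2 5 6 7 8 9 10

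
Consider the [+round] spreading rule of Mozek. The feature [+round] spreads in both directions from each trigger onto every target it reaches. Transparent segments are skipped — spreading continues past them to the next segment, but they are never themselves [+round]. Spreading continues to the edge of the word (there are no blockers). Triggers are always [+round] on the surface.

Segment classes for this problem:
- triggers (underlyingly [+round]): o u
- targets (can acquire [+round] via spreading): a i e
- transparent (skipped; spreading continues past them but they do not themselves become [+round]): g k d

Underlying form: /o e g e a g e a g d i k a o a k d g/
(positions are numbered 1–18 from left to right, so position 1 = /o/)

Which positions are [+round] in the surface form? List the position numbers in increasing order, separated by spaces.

From /o/ at 1 rightward: 2 /e/ → [+round]; 3 /g/ transparent; 4 /e/ → [+round]; 5 /a/ → [+round]; 6 /g/ transparent; 7 /e/ → [+round]; 8 /a/ → [+round]; 9 /g/ transparent; 10 /d/ transparent; 11 /i/ → [+round]; 12 /k/ transparent; 13 /a/ → [+round]; 14 /o/ is itself a trigger — this domain ends here.
From /o/ at 1 leftward: word edge.
From /o/ at 14 rightward: 15 /a/ → [+round]; 16 /k/ transparent; 17 /d/ transparent; 18 /g/ transparent; word edge.
From /o/ at 14 leftward: 13 /a/ → [+round]; 12 /k/ transparent; 11 /i/ → [+round]; 10 /d/ transparent; 9 /g/ transparent; 8 /a/ → [+round]; 7 /e/ → [+round]; 6 /g/ transparent; 5 /a/ → [+round]; 4 /e/ → [+round]; 3 /g/ transparent; 2 /e/ → [+round]; 1 /o/ is itself a trigger — this domain ends here.

1 2 4 5 7 8 11 13 14 15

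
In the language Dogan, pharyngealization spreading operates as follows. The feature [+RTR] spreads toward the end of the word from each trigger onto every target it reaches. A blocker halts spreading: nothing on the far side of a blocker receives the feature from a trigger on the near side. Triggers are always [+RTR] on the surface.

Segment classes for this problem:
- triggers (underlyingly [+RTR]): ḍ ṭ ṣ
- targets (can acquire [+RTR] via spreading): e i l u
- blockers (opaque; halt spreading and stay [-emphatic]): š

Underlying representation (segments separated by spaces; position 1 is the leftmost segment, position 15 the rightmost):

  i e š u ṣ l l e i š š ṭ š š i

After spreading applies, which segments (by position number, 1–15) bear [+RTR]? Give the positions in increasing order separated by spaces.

5 6 7 8 9 12

From /ṣ/ at 5 rightward: 6 /l/ → [+RTR]; 7 /l/ → [+RTR]; 8 /e/ → [+RTR]; 9 /i/ → [+RTR]; 10 /š/ blocks.
From /ṭ/ at 12 rightward: 13 /š/ blocks.
Targets with no active source: positions 1 2 4 15 stay [-emphatic].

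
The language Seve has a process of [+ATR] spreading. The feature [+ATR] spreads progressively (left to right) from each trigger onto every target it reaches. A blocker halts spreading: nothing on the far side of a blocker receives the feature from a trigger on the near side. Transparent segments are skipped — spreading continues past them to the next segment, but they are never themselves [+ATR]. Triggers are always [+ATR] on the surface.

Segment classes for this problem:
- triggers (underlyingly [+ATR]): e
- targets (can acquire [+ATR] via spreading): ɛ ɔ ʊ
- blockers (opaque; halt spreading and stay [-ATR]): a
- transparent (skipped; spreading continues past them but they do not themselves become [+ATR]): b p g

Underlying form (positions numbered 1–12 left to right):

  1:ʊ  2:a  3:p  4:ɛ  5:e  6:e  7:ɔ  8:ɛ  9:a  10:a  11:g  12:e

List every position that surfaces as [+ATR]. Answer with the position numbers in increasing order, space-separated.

From /e/ at 5 rightward: 6 /e/ is itself a trigger — this domain ends here.
From /e/ at 6 rightward: 7 /ɔ/ → [+ATR]; 8 /ɛ/ → [+ATR]; 9 /a/ blocks.
From /e/ at 12 rightward: word edge.
Targets with no active source: positions 1 4 stay [-ATR].

5 6 7 8 12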